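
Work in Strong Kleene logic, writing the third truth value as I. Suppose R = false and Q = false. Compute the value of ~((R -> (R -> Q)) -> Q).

R -> Q = false -> false = true
R -> (R -> Q) = false -> true = true
(R -> (R -> Q)) -> Q = true -> false = false
~((R -> (R -> Q)) -> Q) = ~false = true

true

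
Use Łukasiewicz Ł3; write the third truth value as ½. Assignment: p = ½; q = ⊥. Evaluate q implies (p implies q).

⊤

p implies q = ½ implies ⊥ = ½  [min(1, 1−½+0)]
q implies (p implies q) = ⊥ implies ½ = ⊤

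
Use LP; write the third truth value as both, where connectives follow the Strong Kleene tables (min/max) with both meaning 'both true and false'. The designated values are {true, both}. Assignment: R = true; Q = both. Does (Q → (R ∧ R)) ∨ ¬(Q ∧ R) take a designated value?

Yes

R ∧ R = true ∧ true = true
Q → (R ∧ R) = both → true = true  [¬both ∨ true]
Q ∧ R = both ∧ true = both
¬(Q ∧ R) = ¬both = both
(Q → (R ∧ R)) ∨ ¬(Q ∧ R) = true ∨ both = true
true ∈ {true, both}.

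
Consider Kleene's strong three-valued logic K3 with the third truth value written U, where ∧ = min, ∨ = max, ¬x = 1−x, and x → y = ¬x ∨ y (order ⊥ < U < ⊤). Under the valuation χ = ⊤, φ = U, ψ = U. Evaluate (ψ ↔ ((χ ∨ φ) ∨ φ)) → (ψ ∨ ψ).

χ ∨ φ = ⊤ ∨ U = ⊤
(χ ∨ φ) ∨ φ = ⊤ ∨ U = ⊤
ψ ↔ ((χ ∨ φ) ∨ φ) = U ↔ ⊤ = U
ψ ∨ ψ = U ∨ U = U
(ψ ↔ ((χ ∨ φ) ∨ φ)) → (ψ ∨ ψ) = U → U = U  [¬U ∨ U]

U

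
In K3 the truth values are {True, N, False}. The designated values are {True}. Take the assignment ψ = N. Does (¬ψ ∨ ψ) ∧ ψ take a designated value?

No

¬ψ = ¬N = N
¬ψ ∨ ψ = N ∨ N = N
(¬ψ ∨ ψ) ∧ ψ = N ∧ N = N
N ∉ {True}.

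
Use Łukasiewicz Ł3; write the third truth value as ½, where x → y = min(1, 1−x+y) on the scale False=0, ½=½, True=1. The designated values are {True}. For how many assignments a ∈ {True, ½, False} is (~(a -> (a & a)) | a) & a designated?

1

a=True: True ✓
a=½: ½ ·
a=False: False ·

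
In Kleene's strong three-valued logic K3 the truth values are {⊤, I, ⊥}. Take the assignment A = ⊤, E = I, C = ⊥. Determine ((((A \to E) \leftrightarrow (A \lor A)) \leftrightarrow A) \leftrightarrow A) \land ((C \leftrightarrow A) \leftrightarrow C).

I

A \to E = ⊤ \to I = I  [\lnot ⊤ \lor I]
A \lor A = ⊤ \lor ⊤ = ⊤
(A \to E) \leftrightarrow (A \lor A) = I \leftrightarrow ⊤ = I
((A \to E) \leftrightarrow (A \lor A)) \leftrightarrow A = I \leftrightarrow ⊤ = I
(((A \to E) \leftrightarrow (A \lor A)) \leftrightarrow A) \leftrightarrow A = I \leftrightarrow ⊤ = I
C \leftrightarrow A = ⊥ \leftrightarrow ⊤ = ⊥
(C \leftrightarrow A) \leftrightarrow C = ⊥ \leftrightarrow ⊥ = ⊤
((((A \to E) \leftrightarrow (A \lor A)) \leftrightarrow A) \leftrightarrow A) \land ((C \leftrightarrow A) \leftrightarrow C) = I \land ⊤ = I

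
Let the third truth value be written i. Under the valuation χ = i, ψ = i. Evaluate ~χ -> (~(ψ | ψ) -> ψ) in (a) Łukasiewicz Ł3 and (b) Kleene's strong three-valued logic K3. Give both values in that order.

⊤; i

In Łukasiewicz Ł3: ~χ = ~i = i
ψ | ψ = i | i = i
~(ψ | ψ) = ~i = i
~(ψ | ψ) -> ψ = i -> i = ⊤
~χ -> (~(ψ | ψ) -> ψ) = i -> ⊤ = ⊤
In Kleene's strong three-valued logic K3: ~χ = ~i = i
ψ | ψ = i | i = i
~(ψ | ψ) = ~i = i
~(ψ | ψ) -> ψ = i -> i = i  [~i | i]
~χ -> (~(ψ | ψ) -> ψ) = i -> i = i
They differ because Łukasiewicz Ł3 and Kleene's strong three-valued logic K3 treat i differently under implication.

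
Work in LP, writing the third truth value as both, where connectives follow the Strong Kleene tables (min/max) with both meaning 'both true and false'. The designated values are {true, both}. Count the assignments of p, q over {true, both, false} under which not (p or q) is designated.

4

Designated under: (p=both, q=both); (p=both, q=false); (p=false, q=both); (p=false, q=false).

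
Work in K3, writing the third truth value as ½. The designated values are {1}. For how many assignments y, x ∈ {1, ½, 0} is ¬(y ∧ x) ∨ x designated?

7

Of the 9 assignments, 7 give a value in {1}.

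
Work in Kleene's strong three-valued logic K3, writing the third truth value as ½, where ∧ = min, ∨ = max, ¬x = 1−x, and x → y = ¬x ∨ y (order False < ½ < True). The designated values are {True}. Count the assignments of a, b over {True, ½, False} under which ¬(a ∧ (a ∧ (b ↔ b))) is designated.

Designated under: (a=False, b=True); (a=False, b=½); (a=False, b=False).

3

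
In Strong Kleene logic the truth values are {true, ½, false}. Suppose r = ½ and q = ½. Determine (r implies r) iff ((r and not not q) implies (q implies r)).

½

r implies r = ½ implies ½ = ½  [not ½ or ½]
not q = not ½ = ½
not not q = not ½ = ½
r and not not q = ½ and ½ = ½
q implies r = ½ implies ½ = ½
(r and not not q) implies (q implies r) = ½ implies ½ = ½
(r implies r) iff ((r and not not q) implies (q implies r)) = ½ iff ½ = ½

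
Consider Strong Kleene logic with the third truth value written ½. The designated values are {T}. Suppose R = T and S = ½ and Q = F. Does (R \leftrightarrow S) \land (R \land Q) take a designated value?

No

R \leftrightarrow S = T \leftrightarrow ½ = ½
R \land Q = T \land F = F
(R \leftrightarrow S) \land (R \land Q) = ½ \land F = F
F ∉ {T}.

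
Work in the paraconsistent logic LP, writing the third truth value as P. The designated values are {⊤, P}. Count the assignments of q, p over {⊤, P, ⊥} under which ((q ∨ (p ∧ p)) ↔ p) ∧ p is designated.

6

Of the 9 assignments, 6 give a value in {⊤, P}.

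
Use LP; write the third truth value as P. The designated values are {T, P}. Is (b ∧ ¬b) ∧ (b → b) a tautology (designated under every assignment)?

Countermodel: b=T gives F, which is not designated.

No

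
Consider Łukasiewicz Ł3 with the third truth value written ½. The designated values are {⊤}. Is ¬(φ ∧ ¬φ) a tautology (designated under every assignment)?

Countermodel: φ=½ gives ½, which is not designated.

No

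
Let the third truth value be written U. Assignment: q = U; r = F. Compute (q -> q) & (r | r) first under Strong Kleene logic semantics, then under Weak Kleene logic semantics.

F; U

In Strong Kleene logic: q -> q = U -> U = U  [~U | U]
r | r = F | F = F
(q -> q) & (r | r) = U & F = F
In Weak Kleene logic: q -> q = U -> U = U  [any arg is the third value ⇒ result is the third value]
r | r = F | F = F
(q -> q) & (r | r) = U & F = U
They differ because Strong Kleene logic and Weak Kleene logic treat U differently under the binary connectives.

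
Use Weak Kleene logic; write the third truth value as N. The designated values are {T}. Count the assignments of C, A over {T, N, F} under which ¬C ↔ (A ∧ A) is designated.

Designated under: (C=T, A=F); (C=F, A=T).

2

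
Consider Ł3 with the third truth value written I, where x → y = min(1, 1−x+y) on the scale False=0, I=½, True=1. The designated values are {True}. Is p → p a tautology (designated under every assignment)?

Every assignment of p over {True, I, False} gives a value in {True}.
In particular, with p=I: p → p = True.

Yes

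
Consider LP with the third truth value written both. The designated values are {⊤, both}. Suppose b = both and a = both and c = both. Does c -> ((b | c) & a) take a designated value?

b | c = both | both = both
(b | c) & a = both & both = both
c -> ((b | c) & a) = both -> both = both
both ∈ {⊤, both}.

Yes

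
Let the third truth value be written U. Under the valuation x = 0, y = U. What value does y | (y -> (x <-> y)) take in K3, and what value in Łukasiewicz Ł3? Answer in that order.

In K3: x <-> y = 0 <-> U = U
y -> (x <-> y) = U -> U = U  [~U | U]
y | (y -> (x <-> y)) = U | U = U
In Łukasiewicz Ł3: x <-> y = 0 <-> U = U
y -> (x <-> y) = U -> U = 1
y | (y -> (x <-> y)) = U | 1 = 1
They differ because K3 and Łukasiewicz Ł3 treat U differently under implication.

U; 1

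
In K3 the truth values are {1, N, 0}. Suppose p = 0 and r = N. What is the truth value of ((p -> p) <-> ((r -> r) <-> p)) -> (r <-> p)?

N

p -> p = 0 -> 0 = 1
r -> r = N -> N = N  [~N | N]
(r -> r) <-> p = N <-> 0 = N
(p -> p) <-> ((r -> r) <-> p) = 1 <-> N = N
r <-> p = N <-> 0 = N
((p -> p) <-> ((r -> r) <-> p)) -> (r <-> p) = N -> N = N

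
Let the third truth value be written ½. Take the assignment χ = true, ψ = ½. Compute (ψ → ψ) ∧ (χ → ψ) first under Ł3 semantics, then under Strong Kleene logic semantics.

In Ł3: ψ → ψ = ½ → ½ = true  [min(1, 1−½+½)]
χ → ψ = true → ½ = ½
(ψ → ψ) ∧ (χ → ψ) = true ∧ ½ = ½
In Strong Kleene logic: ψ → ψ = ½ → ½ = ½  [¬½ ∨ ½]
χ → ψ = true → ½ = ½
(ψ → ψ) ∧ (χ → ψ) = ½ ∧ ½ = ½

½; ½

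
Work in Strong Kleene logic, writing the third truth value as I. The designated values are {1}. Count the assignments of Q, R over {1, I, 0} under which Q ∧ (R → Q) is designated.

Designated under: (Q=1, R=1); (Q=1, R=I); (Q=1, R=0).

3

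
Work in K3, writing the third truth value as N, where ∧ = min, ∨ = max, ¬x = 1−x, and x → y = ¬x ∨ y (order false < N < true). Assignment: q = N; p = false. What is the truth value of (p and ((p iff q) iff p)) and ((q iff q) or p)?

p iff q = false iff N = N
(p iff q) iff p = N iff false = N
p and ((p iff q) iff p) = false and N = false
q iff q = N iff N = N
(q iff q) or p = N or false = N
(p and ((p iff q) iff p)) and ((q iff q) or p) = false and N = false

false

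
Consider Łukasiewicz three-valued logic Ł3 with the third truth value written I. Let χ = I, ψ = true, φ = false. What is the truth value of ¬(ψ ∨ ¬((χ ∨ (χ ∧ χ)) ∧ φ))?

χ ∧ χ = I ∧ I = I
χ ∨ (χ ∧ χ) = I ∨ I = I
(χ ∨ (χ ∧ χ)) ∧ φ = I ∧ false = false
¬((χ ∨ (χ ∧ χ)) ∧ φ) = ¬false = true
ψ ∨ ¬((χ ∨ (χ ∧ χ)) ∧ φ) = true ∨ true = true
¬(ψ ∨ ¬((χ ∨ (χ ∧ χ)) ∧ φ)) = ¬true = false

false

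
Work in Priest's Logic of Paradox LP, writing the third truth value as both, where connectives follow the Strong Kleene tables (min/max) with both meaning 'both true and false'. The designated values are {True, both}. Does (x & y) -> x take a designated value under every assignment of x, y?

Yes

Every assignment of x, y over {True, both, False} gives a value in {True, both}.
In particular, with x=both, y=both: (x & y) -> x = both.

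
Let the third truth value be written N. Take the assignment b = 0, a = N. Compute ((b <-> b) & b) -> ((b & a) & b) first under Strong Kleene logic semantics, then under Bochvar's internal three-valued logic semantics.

1; N

In Strong Kleene logic: b <-> b = 0 <-> 0 = 1
(b <-> b) & b = 1 & 0 = 0
b & a = 0 & N = 0
(b & a) & b = 0 & 0 = 0
((b <-> b) & b) -> ((b & a) & b) = 0 -> 0 = 1
In Bochvar's internal three-valued logic: b <-> b = 0 <-> 0 = 1
(b <-> b) & b = 1 & 0 = 0
b & a = 0 & N = N
(b & a) & b = N & 0 = N
((b <-> b) & b) -> ((b & a) & b) = 0 -> N = N  [any arg is the third value ⇒ result is the third value]
They differ because Strong Kleene logic and Bochvar's internal three-valued logic treat N differently under the binary connectives.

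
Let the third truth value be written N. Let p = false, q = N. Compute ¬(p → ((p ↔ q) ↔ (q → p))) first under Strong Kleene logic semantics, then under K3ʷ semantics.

In Strong Kleene logic: p ↔ q = false ↔ N = N
q → p = N → false = N
(p ↔ q) ↔ (q → p) = N ↔ N = N
p → ((p ↔ q) ↔ (q → p)) = false → N = true
¬(p → ((p ↔ q) ↔ (q → p))) = ¬true = false
In K3ʷ: p ↔ q = false ↔ N = N
q → p = N → false = N  [any arg is the third value ⇒ result is the third value]
(p ↔ q) ↔ (q → p) = N ↔ N = N
p → ((p ↔ q) ↔ (q → p)) = false → N = N
¬(p → ((p ↔ q) ↔ (q → p))) = ¬N = N
They differ because Strong Kleene logic and K3ʷ treat N differently under the binary connectives.

false; N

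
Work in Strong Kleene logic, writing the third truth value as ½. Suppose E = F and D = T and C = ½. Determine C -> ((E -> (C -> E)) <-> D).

C -> E = ½ -> F = ½
E -> (C -> E) = F -> ½ = T
(E -> (C -> E)) <-> D = T <-> T = T
C -> ((E -> (C -> E)) <-> D) = ½ -> T = T

T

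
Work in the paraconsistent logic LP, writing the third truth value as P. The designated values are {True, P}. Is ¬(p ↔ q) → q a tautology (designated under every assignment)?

No

Countermodel: p=True, q=False gives False, which is not designated.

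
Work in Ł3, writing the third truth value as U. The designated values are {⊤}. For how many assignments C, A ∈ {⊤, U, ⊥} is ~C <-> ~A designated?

3

Designated under: (C=⊤, A=⊤); (C=U, A=U); (C=⊥, A=⊥).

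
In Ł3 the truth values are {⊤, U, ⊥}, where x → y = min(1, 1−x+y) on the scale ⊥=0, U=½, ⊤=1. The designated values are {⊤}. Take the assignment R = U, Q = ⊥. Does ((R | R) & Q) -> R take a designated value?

R | R = U | U = U
(R | R) & Q = U & ⊥ = ⊥
((R | R) & Q) -> R = ⊥ -> U = ⊤
⊤ ∈ {⊤}.

Yes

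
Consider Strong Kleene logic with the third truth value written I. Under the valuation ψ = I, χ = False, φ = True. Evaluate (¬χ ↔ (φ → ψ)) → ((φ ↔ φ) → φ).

True

¬χ = ¬False = True
φ → ψ = True → I = I  [¬True ∨ I]
¬χ ↔ (φ → ψ) = True ↔ I = I
φ ↔ φ = True ↔ True = True
(φ ↔ φ) → φ = True → True = True
(¬χ ↔ (φ → ψ)) → ((φ ↔ φ) → φ) = I → True = True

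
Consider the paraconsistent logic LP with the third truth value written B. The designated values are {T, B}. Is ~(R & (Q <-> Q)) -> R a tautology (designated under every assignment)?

No

Countermodel: R=F, Q=T gives F, which is not designated.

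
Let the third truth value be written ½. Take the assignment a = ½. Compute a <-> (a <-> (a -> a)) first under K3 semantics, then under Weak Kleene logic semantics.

½; ½

In K3: a -> a = ½ -> ½ = ½  [~½ | ½]
a <-> (a -> a) = ½ <-> ½ = ½
a <-> (a <-> (a -> a)) = ½ <-> ½ = ½
In Weak Kleene logic: a -> a = ½ -> ½ = ½  [any arg is the third value ⇒ result is the third value]
a <-> (a -> a) = ½ <-> ½ = ½
a <-> (a <-> (a -> a)) = ½ <-> ½ = ½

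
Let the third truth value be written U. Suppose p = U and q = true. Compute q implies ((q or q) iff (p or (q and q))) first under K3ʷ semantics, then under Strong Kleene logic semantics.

In K3ʷ: q or q = true or true = true
q and q = true and true = true
p or (q and q) = U or true = U
(q or q) iff (p or (q and q)) = true iff U = U
q implies ((q or q) iff (p or (q and q))) = true implies U = U  [any arg is the third value ⇒ result is the third value]
In Strong Kleene logic: q or q = true or true = true
q and q = true and true = true
p or (q and q) = U or true = true
(q or q) iff (p or (q and q)) = true iff true = true
q implies ((q or q) iff (p or (q and q))) = true implies true = true
They differ because K3ʷ and Strong Kleene logic treat U differently under the binary connectives.

U; true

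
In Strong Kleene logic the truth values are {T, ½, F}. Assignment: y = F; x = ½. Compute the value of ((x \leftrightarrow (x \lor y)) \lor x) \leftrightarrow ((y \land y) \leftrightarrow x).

½

x \lor y = ½ \lor F = ½
x \leftrightarrow (x \lor y) = ½ \leftrightarrow ½ = ½
(x \leftrightarrow (x \lor y)) \lor x = ½ \lor ½ = ½
y \land y = F \land F = F
(y \land y) \leftrightarrow x = F \leftrightarrow ½ = ½
((x \leftrightarrow (x \lor y)) \lor x) \leftrightarrow ((y \land y) \leftrightarrow x) = ½ \leftrightarrow ½ = ½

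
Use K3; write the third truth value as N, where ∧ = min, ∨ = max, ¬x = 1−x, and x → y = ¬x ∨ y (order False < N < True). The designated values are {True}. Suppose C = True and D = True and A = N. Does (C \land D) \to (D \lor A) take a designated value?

C \land D = True \land True = True
D \lor A = True \lor N = True
(C \land D) \to (D \lor A) = True \to True = True
True ∈ {True}.

Yes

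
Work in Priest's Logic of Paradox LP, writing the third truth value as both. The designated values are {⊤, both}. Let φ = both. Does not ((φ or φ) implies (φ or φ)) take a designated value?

Yes

φ or φ = both or both = both
φ or φ = both or both = both
(φ or φ) implies (φ or φ) = both implies both = both
not ((φ or φ) implies (φ or φ)) = not both = both
both ∈ {⊤, both}.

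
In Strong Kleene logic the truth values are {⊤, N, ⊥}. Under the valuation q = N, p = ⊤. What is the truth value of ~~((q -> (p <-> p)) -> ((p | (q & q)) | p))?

⊤

p <-> p = ⊤ <-> ⊤ = ⊤
q -> (p <-> p) = N -> ⊤ = ⊤  [~N | ⊤]
q & q = N & N = N
p | (q & q) = ⊤ | N = ⊤
(p | (q & q)) | p = ⊤ | ⊤ = ⊤
(q -> (p <-> p)) -> ((p | (q & q)) | p) = ⊤ -> ⊤ = ⊤
~((q -> (p <-> p)) -> ((p | (q & q)) | p)) = ~⊤ = ⊥
~~((q -> (p <-> p)) -> ((p | (q & q)) | p)) = ~⊥ = ⊤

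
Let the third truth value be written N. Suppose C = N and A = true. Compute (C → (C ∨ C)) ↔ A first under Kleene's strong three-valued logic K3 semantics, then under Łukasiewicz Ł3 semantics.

In Kleene's strong three-valued logic K3: C ∨ C = N ∨ N = N
C → (C ∨ C) = N → N = N  [¬N ∨ N]
(C → (C ∨ C)) ↔ A = N ↔ true = N
In Łukasiewicz Ł3: C ∨ C = N ∨ N = N
C → (C ∨ C) = N → N = true  [min(1, 1−½+½)]
(C → (C ∨ C)) ↔ A = true ↔ true = true
They differ because Kleene's strong three-valued logic K3 and Łukasiewicz Ł3 treat N differently under implication.

N; true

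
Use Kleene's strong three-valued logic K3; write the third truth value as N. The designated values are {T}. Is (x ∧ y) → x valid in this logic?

Countermodel: x=N, y=T gives N, which is not designated.

No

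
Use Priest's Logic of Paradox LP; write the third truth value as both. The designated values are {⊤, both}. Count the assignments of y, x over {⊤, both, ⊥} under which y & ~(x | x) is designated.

4

Designated under: (y=⊤, x=both); (y=⊤, x=⊥); (y=both, x=both); (y=both, x=⊥).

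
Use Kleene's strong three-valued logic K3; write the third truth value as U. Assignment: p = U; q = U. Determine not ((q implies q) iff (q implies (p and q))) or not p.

q implies q = U implies U = U
p and q = U and U = U
q implies (p and q) = U implies U = U
(q implies q) iff (q implies (p and q)) = U iff U = U
not ((q implies q) iff (q implies (p and q))) = not U = U
not p = not U = U
not ((q implies q) iff (q implies (p and q))) or not p = U or U = U

U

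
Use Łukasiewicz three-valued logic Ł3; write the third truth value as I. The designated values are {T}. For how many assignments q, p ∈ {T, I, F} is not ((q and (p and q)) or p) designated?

3

Designated under: (q=T, p=F); (q=I, p=F); (q=F, p=F).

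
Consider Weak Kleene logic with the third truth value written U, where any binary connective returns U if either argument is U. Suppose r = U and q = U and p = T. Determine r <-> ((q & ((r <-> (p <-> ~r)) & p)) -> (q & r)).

U

~r = ~U = U
p <-> ~r = T <-> U = U
r <-> (p <-> ~r) = U <-> U = U
(r <-> (p <-> ~r)) & p = U & T = U
q & ((r <-> (p <-> ~r)) & p) = U & U = U
q & r = U & U = U
(q & ((r <-> (p <-> ~r)) & p)) -> (q & r) = U -> U = U
r <-> ((q & ((r <-> (p <-> ~r)) & p)) -> (q & r)) = U <-> U = U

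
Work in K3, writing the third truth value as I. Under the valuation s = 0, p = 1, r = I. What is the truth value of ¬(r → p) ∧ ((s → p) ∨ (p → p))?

r → p = I → 1 = 1
¬(r → p) = ¬1 = 0
s → p = 0 → 1 = 1
p → p = 1 → 1 = 1
(s → p) ∨ (p → p) = 1 ∨ 1 = 1
¬(r → p) ∧ ((s → p) ∨ (p → p)) = 0 ∧ 1 = 0

0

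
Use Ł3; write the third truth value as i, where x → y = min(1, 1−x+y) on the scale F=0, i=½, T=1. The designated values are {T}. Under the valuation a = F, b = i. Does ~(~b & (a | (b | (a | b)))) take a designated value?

No

~b = ~i = i
a | b = F | i = i
b | (a | b) = i | i = i
a | (b | (a | b)) = F | i = i
~b & (a | (b | (a | b))) = i & i = i
~(~b & (a | (b | (a | b)))) = ~i = i
i ∉ {T}.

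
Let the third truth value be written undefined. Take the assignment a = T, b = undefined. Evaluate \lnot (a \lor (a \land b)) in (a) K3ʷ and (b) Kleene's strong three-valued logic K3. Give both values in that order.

undefined; F

In K3ʷ: a \land b = T \land undefined = undefined
a \lor (a \land b) = T \lor undefined = undefined
\lnot (a \lor (a \land b)) = \lnot undefined = undefined
In Kleene's strong three-valued logic K3: a \land b = T \land undefined = undefined
a \lor (a \land b) = T \lor undefined = T
\lnot (a \lor (a \land b)) = \lnot T = F
They differ because K3ʷ and Kleene's strong three-valued logic K3 treat undefined differently under the binary connectives.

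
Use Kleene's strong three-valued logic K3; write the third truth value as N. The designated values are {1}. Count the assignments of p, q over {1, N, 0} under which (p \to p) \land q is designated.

Designated under: (p=1, q=1); (p=0, q=1).

2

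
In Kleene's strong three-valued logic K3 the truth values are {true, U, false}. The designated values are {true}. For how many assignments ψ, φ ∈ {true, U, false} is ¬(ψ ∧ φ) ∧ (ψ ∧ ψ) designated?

1

Designated under: (ψ=true, φ=false).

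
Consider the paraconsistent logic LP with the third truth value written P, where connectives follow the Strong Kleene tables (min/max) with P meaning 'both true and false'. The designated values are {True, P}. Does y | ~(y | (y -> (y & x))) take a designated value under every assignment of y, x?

Countermodel: y=False, x=True gives False, which is not designated.

No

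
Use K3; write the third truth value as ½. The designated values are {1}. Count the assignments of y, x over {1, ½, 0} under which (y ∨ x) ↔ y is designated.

4

Designated under: (y=1, x=1); (y=1, x=½); (y=1, x=0); (y=0, x=0).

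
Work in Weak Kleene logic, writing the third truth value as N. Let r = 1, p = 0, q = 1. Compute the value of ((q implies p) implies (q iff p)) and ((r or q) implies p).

q implies p = 1 implies 0 = 0
q iff p = 1 iff 0 = 0
(q implies p) implies (q iff p) = 0 implies 0 = 1
r or q = 1 or 1 = 1
(r or q) implies p = 1 implies 0 = 0
((q implies p) implies (q iff p)) and ((r or q) implies p) = 1 and 0 = 0

0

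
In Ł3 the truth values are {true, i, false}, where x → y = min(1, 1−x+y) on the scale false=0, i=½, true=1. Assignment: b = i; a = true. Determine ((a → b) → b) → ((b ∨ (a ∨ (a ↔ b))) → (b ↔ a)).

a → b = true → i = i  [min(1, 1−1+½)]
(a → b) → b = i → i = true
a ↔ b = true ↔ i = i
a ∨ (a ↔ b) = true ∨ i = true
b ∨ (a ∨ (a ↔ b)) = i ∨ true = true
b ↔ a = i ↔ true = i
(b ∨ (a ∨ (a ↔ b))) → (b ↔ a) = true → i = i
((a → b) → b) → ((b ∨ (a ∨ (a ↔ b))) → (b ↔ a)) = true → i = i

i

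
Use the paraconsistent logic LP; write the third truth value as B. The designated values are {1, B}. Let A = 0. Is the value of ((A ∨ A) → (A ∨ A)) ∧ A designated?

No

A ∨ A = 0 ∨ 0 = 0
A ∨ A = 0 ∨ 0 = 0
(A ∨ A) → (A ∨ A) = 0 → 0 = 1
((A ∨ A) → (A ∨ A)) ∧ A = 1 ∧ 0 = 0
0 ∉ {1, B}.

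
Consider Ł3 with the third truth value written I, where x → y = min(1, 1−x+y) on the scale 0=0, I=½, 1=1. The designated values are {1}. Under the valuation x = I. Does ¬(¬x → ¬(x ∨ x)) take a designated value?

No

¬x = ¬I = I
x ∨ x = I ∨ I = I
¬(x ∨ x) = ¬I = I
¬x → ¬(x ∨ x) = I → I = 1  [min(1, 1−½+½)]
¬(¬x → ¬(x ∨ x)) = ¬1 = 0
0 ∉ {1}.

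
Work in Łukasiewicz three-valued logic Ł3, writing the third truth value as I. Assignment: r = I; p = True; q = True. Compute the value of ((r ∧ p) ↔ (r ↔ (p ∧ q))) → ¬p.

r ∧ p = I ∧ True = I
p ∧ q = True ∧ True = True
r ↔ (p ∧ q) = I ↔ True = I  [1 − |½−1|]
(r ∧ p) ↔ (r ↔ (p ∧ q)) = I ↔ I = True
¬p = ¬True = False
((r ∧ p) ↔ (r ↔ (p ∧ q))) → ¬p = True → False = False

False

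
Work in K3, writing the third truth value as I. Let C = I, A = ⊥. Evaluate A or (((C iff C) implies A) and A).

⊥

C iff C = I iff I = I
(C iff C) implies A = I implies ⊥ = I
((C iff C) implies A) and A = I and ⊥ = ⊥
A or (((C iff C) implies A) and A) = ⊥ or ⊥ = ⊥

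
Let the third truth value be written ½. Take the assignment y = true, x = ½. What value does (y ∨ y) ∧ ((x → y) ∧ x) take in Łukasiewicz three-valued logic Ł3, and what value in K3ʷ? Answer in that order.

In Łukasiewicz three-valued logic Ł3: y ∨ y = true ∨ true = true
x → y = ½ → true = true  [min(1, 1−½+1)]
(x → y) ∧ x = true ∧ ½ = ½
(y ∨ y) ∧ ((x → y) ∧ x) = true ∧ ½ = ½
In K3ʷ: y ∨ y = true ∨ true = true
x → y = ½ → true = ½
(x → y) ∧ x = ½ ∧ ½ = ½
(y ∨ y) ∧ ((x → y) ∧ x) = true ∧ ½ = ½

½; ½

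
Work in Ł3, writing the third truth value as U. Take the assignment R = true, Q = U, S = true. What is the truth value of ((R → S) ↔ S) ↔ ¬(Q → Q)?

R → S = true → true = true
(R → S) ↔ S = true ↔ true = true
Q → Q = U → U = true  [min(1, 1−½+½)]
¬(Q → Q) = ¬true = false
((R → S) ↔ S) ↔ ¬(Q → Q) = true ↔ false = false

false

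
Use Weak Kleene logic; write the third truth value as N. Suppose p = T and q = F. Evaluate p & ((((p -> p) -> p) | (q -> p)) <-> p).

p -> p = T -> T = T
(p -> p) -> p = T -> T = T
q -> p = F -> T = T
((p -> p) -> p) | (q -> p) = T | T = T
(((p -> p) -> p) | (q -> p)) <-> p = T <-> T = T
p & ((((p -> p) -> p) | (q -> p)) <-> p) = T & T = T

T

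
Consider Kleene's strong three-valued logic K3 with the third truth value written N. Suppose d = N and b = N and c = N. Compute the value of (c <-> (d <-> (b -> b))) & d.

b -> b = N -> N = N  [~N | N]
d <-> (b -> b) = N <-> N = N
c <-> (d <-> (b -> b)) = N <-> N = N
(c <-> (d <-> (b -> b))) & d = N & N = N

N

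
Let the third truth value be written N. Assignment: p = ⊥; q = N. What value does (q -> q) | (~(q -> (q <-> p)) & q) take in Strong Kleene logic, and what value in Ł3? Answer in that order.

N; ⊤

In Strong Kleene logic: q -> q = N -> N = N  [~N | N]
q <-> p = N <-> ⊥ = N
q -> (q <-> p) = N -> N = N
~(q -> (q <-> p)) = ~N = N
~(q -> (q <-> p)) & q = N & N = N
(q -> q) | (~(q -> (q <-> p)) & q) = N | N = N
In Ł3: q -> q = N -> N = ⊤  [min(1, 1−½+½)]
q <-> p = N <-> ⊥ = N
q -> (q <-> p) = N -> N = ⊤
~(q -> (q <-> p)) = ~⊤ = ⊥
~(q -> (q <-> p)) & q = ⊥ & N = ⊥
(q -> q) | (~(q -> (q <-> p)) & q) = ⊤ | ⊥ = ⊤
They differ because Strong Kleene logic and Ł3 treat N differently under implication.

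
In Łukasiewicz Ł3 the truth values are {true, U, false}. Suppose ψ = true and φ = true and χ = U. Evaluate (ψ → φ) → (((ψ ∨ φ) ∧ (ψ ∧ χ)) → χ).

true

ψ → φ = true → true = true
ψ ∨ φ = true ∨ true = true
ψ ∧ χ = true ∧ U = U
(ψ ∨ φ) ∧ (ψ ∧ χ) = true ∧ U = U
((ψ ∨ φ) ∧ (ψ ∧ χ)) → χ = U → U = true  [min(1, 1−½+½)]
(ψ → φ) → (((ψ ∨ φ) ∧ (ψ ∧ χ)) → χ) = true → true = true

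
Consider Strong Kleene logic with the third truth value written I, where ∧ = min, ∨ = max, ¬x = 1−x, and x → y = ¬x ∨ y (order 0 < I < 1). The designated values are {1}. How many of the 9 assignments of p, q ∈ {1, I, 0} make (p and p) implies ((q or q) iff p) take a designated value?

4

Designated under: (p=1, q=1); (p=0, q=1); (p=0, q=I); (p=0, q=0).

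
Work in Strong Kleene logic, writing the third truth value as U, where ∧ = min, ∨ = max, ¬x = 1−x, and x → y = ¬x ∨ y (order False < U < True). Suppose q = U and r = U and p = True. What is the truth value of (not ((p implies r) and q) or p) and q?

p implies r = True implies U = U
(p implies r) and q = U and U = U
not ((p implies r) and q) = not U = U
not ((p implies r) and q) or p = U or True = True
(not ((p implies r) and q) or p) and q = True and U = U

U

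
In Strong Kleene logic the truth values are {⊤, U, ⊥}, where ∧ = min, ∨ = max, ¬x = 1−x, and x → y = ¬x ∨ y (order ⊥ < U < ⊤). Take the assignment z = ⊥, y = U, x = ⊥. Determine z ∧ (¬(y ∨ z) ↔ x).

y ∨ z = U ∨ ⊥ = U
¬(y ∨ z) = ¬U = U
¬(y ∨ z) ↔ x = U ↔ ⊥ = U
z ∧ (¬(y ∨ z) ↔ x) = ⊥ ∧ U = ⊥

⊥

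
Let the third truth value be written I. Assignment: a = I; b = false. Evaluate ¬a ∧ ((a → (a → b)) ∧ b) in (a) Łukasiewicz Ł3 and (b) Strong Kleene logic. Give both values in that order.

In Łukasiewicz Ł3: ¬a = ¬I = I
a → b = I → false = I  [min(1, 1−½+0)]
a → (a → b) = I → I = true
(a → (a → b)) ∧ b = true ∧ false = false
¬a ∧ ((a → (a → b)) ∧ b) = I ∧ false = false
In Strong Kleene logic: ¬a = ¬I = I
a → b = I → false = I  [¬I ∨ false]
a → (a → b) = I → I = I
(a → (a → b)) ∧ b = I ∧ false = false
¬a ∧ ((a → (a → b)) ∧ b) = I ∧ false = false

false; false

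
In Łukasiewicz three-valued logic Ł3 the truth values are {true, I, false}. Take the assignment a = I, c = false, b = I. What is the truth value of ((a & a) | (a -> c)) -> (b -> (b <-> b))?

a & a = I & I = I
a -> c = I -> false = I  [min(1, 1−½+0)]
(a & a) | (a -> c) = I | I = I
b <-> b = I <-> I = true
b -> (b <-> b) = I -> true = true
((a & a) | (a -> c)) -> (b -> (b <-> b)) = I -> true = true

true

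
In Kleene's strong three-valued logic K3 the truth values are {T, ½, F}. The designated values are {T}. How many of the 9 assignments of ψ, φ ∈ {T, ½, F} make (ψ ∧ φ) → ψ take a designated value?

7

Of the 9 assignments, 7 give a value in {T}.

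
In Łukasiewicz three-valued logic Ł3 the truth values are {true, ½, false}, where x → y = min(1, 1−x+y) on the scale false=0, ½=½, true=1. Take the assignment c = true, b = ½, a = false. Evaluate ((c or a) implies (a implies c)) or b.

true

c or a = true or false = true
a implies c = false implies true = true
(c or a) implies (a implies c) = true implies true = true
((c or a) implies (a implies c)) or b = true or ½ = true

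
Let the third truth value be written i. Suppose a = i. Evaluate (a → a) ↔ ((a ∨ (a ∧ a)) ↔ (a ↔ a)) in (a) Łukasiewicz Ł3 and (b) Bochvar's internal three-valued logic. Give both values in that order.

In Łukasiewicz Ł3: a → a = i → i = ⊤  [min(1, 1−½+½)]
a ∧ a = i ∧ i = i
a ∨ (a ∧ a) = i ∨ i = i
a ↔ a = i ↔ i = ⊤
(a ∨ (a ∧ a)) ↔ (a ↔ a) = i ↔ ⊤ = i
(a → a) ↔ ((a ∨ (a ∧ a)) ↔ (a ↔ a)) = ⊤ ↔ i = i
In Bochvar's internal three-valued logic: a → a = i → i = i
a ∧ a = i ∧ i = i
a ∨ (a ∧ a) = i ∨ i = i
a ↔ a = i ↔ i = i
(a ∨ (a ∧ a)) ↔ (a ↔ a) = i ↔ i = i
(a → a) ↔ ((a ∨ (a ∧ a)) ↔ (a ↔ a)) = i ↔ i = i

i; i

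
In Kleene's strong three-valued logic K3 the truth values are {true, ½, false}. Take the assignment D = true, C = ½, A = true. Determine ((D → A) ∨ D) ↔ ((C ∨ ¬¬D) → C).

½

D → A = true → true = true
(D → A) ∨ D = true ∨ true = true
¬D = ¬true = false
¬¬D = ¬false = true
C ∨ ¬¬D = ½ ∨ true = true
(C ∨ ¬¬D) → C = true → ½ = ½
((D → A) ∨ D) ↔ ((C ∨ ¬¬D) → C) = true ↔ ½ = ½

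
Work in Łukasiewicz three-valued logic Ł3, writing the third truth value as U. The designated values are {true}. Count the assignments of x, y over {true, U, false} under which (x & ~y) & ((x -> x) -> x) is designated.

Designated under: (x=true, y=false).

1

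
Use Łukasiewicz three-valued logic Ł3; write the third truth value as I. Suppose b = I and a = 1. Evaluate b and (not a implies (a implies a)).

not a = not 1 = 0
a implies a = 1 implies 1 = 1
not a implies (a implies a) = 0 implies 1 = 1
b and (not a implies (a implies a)) = I and 1 = I

I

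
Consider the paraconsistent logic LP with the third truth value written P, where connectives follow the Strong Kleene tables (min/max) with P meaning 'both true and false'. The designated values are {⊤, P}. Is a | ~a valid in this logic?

Every assignment of a over {⊤, P, ⊥} gives a value in {⊤, P}.
In particular, with a=P: a | ~a = P.

Yes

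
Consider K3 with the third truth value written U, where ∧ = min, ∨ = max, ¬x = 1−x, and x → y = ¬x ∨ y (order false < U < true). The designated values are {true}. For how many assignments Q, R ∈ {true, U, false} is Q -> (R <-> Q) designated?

Designated under: (Q=true, R=true); (Q=false, R=true); (Q=false, R=U); (Q=false, R=false).

4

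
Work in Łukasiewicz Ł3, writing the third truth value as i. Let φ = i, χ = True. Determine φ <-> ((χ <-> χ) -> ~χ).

i

χ <-> χ = True <-> True = True
~χ = ~True = False
(χ <-> χ) -> ~χ = True -> False = False
φ <-> ((χ <-> χ) -> ~χ) = i <-> False = i  [1 − |½−0|]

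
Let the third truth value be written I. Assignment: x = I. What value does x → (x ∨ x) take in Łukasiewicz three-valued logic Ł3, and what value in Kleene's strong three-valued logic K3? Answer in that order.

In Łukasiewicz three-valued logic Ł3: x ∨ x = I ∨ I = I
x → (x ∨ x) = I → I = T  [min(1, 1−½+½)]
In Kleene's strong three-valued logic K3: x ∨ x = I ∨ I = I
x → (x ∨ x) = I → I = I  [¬I ∨ I]
They differ because Łukasiewicz three-valued logic Ł3 and Kleene's strong three-valued logic K3 treat I differently under implication.

T; I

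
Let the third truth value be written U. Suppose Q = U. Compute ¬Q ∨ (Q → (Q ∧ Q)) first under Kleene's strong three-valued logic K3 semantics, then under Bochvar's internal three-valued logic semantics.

U; U

In Kleene's strong three-valued logic K3: ¬Q = ¬U = U
Q ∧ Q = U ∧ U = U
Q → (Q ∧ Q) = U → U = U
¬Q ∨ (Q → (Q ∧ Q)) = U ∨ U = U
In Bochvar's internal three-valued logic: ¬Q = ¬U = U
Q ∧ Q = U ∧ U = U
Q → (Q ∧ Q) = U → U = U
¬Q ∨ (Q → (Q ∧ Q)) = U ∨ U = U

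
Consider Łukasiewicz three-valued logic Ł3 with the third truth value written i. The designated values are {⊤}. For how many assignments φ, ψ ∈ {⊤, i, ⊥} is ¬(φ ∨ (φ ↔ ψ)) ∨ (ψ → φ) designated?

Of the 9 assignments, 7 give a value in {⊤}.

7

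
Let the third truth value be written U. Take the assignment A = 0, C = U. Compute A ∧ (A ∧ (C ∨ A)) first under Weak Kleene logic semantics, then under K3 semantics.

U; 0

In Weak Kleene logic: C ∨ A = U ∨ 0 = U
A ∧ (C ∨ A) = 0 ∧ U = U
A ∧ (A ∧ (C ∨ A)) = 0 ∧ U = U
In K3: C ∨ A = U ∨ 0 = U
A ∧ (C ∨ A) = 0 ∧ U = 0
A ∧ (A ∧ (C ∨ A)) = 0 ∧ 0 = 0
They differ because Weak Kleene logic and K3 treat U differently under the binary connectives.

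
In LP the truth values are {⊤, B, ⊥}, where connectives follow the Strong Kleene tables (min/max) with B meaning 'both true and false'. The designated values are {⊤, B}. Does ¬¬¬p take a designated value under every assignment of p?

Countermodel: p=⊤ gives ⊥, which is not designated.

No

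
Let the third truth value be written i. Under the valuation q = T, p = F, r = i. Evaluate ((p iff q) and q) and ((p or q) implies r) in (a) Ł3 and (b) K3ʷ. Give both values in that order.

In Ł3: p iff q = F iff T = F
(p iff q) and q = F and T = F
p or q = F or T = T
(p or q) implies r = T implies i = i
((p iff q) and q) and ((p or q) implies r) = F and i = F
In K3ʷ: p iff q = F iff T = F
(p iff q) and q = F and T = F
p or q = F or T = T
(p or q) implies r = T implies i = i  [any arg is the third value ⇒ result is the third value]
((p iff q) and q) and ((p or q) implies r) = F and i = i
They differ because Ł3 and K3ʷ treat i differently under the binary connectives.

F; i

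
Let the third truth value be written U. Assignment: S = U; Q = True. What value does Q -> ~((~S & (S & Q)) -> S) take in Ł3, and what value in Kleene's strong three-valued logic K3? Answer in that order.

False; U

In Ł3: ~S = ~U = U
S & Q = U & True = U
~S & (S & Q) = U & U = U
(~S & (S & Q)) -> S = U -> U = True  [min(1, 1−½+½)]
~((~S & (S & Q)) -> S) = ~True = False
Q -> ~((~S & (S & Q)) -> S) = True -> False = False
In Kleene's strong three-valued logic K3: ~S = ~U = U
S & Q = U & True = U
~S & (S & Q) = U & U = U
(~S & (S & Q)) -> S = U -> U = U  [~U | U]
~((~S & (S & Q)) -> S) = ~U = U
Q -> ~((~S & (S & Q)) -> S) = True -> U = U
They differ because Ł3 and Kleene's strong three-valued logic K3 treat U differently under implication.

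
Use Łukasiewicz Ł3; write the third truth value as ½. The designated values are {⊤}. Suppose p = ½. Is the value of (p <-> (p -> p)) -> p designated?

Yes

p -> p = ½ -> ½ = ⊤  [min(1, 1−½+½)]
p <-> (p -> p) = ½ <-> ⊤ = ½
(p <-> (p -> p)) -> p = ½ -> ½ = ⊤
⊤ ∈ {⊤}.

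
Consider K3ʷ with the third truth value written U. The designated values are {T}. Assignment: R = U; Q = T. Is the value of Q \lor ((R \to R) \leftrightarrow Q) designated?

R \to R = U \to U = U  [any arg is the third value ⇒ result is the third value]
(R \to R) \leftrightarrow Q = U \leftrightarrow T = U
Q \lor ((R \to R) \leftrightarrow Q) = T \lor U = U
U ∉ {T}.

No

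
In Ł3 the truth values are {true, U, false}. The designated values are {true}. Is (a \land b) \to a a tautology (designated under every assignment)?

Every assignment of a, b over {true, U, false} gives a value in {true}.
In particular, with a=U, b=U: (a \land b) \to a = true.

Yes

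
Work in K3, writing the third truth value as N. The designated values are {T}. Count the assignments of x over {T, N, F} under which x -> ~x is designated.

1

x=T: F ·
x=N: N ·
x=F: T ✓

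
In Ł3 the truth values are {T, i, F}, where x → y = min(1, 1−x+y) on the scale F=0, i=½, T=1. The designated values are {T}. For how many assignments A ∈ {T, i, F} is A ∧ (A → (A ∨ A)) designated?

1

A=T: T ✓
A=i: i ·
A=F: F ·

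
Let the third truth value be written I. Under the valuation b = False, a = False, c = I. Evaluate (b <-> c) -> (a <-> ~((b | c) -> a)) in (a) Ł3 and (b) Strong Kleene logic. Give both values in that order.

True; I

In Ł3: b <-> c = False <-> I = I  [1 − |0−½|]
b | c = False | I = I
(b | c) -> a = I -> False = I
~((b | c) -> a) = ~I = I
a <-> ~((b | c) -> a) = False <-> I = I
(b <-> c) -> (a <-> ~((b | c) -> a)) = I -> I = True
In Strong Kleene logic: b <-> c = False <-> I = I
b | c = False | I = I
(b | c) -> a = I -> False = I  [~I | False]
~((b | c) -> a) = ~I = I
a <-> ~((b | c) -> a) = False <-> I = I
(b <-> c) -> (a <-> ~((b | c) -> a)) = I -> I = I
They differ because Ł3 and Strong Kleene logic treat I differently under implication.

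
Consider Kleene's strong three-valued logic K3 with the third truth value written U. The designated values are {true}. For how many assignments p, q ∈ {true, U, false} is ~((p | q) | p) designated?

Designated under: (p=false, q=false).

1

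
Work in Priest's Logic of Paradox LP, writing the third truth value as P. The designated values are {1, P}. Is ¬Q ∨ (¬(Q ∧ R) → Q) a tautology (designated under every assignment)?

Yes

Every assignment of Q, R over {1, P, 0} gives a value in {1, P}.
In particular, with Q=P, R=P: ¬Q ∨ (¬(Q ∧ R) → Q) = P.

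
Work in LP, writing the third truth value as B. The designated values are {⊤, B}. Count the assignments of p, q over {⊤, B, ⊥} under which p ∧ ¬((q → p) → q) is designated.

4

Designated under: (p=⊤, q=B); (p=⊤, q=⊥); (p=B, q=B); (p=B, q=⊥).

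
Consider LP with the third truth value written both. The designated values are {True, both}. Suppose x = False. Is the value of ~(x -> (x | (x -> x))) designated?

x -> x = False -> False = True
x | (x -> x) = False | True = True
x -> (x | (x -> x)) = False -> True = True
~(x -> (x | (x -> x))) = ~True = False
False ∉ {True, both}.

No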